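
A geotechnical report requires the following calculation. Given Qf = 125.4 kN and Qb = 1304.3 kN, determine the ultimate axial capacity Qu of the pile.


Using Qu = Qf + Qb
Qu = 125.4 + 1304.3
Qu = 1429.7 kN


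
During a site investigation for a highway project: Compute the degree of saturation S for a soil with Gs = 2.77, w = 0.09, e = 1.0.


Using S = Gs * w / e
S = 2.77 * 0.09 / 1.0
S = 0.2493


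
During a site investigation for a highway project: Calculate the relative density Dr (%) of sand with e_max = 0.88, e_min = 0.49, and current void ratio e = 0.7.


Using Dr = (e_max - e) / (e_max - e_min) * 100
e_max - e = 0.88 - 0.7 = 0.18
e_max - e_min = 0.88 - 0.49 = 0.39
Dr = 0.18 / 0.39 * 100
Dr = 46.15 %


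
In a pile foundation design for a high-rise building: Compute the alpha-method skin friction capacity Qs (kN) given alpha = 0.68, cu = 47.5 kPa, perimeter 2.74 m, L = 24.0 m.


Using Qs = alpha * cu * perimeter * L
Qs = 0.68 * 47.5 * 2.74 * 24.0
Qs = 2124.05 kN


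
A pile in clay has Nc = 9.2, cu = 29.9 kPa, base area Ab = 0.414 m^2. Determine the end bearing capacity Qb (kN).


Result: 113.88 kN

Derivation:
Using Qb = Nc * cu * Ab
Qb = 9.2 * 29.9 * 0.414
Qb = 113.88 kN


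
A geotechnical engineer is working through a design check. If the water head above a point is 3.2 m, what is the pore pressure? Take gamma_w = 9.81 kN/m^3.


Using u = gamma_w * h_w
u = 9.81 * 3.2
u = 31.39 kPa


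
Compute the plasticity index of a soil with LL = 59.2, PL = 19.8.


Using PI = LL - PL
PI = 59.2 - 19.8
PI = 39.4


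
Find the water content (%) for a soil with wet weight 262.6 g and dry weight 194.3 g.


Using w = (m_wet - m_dry) / m_dry * 100
m_wet - m_dry = 262.6 - 194.3 = 68.3 g
w = 68.3 / 194.3 * 100
w = 35.15 %


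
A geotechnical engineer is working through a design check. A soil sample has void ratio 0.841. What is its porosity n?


Using the relation n = e / (1 + e)
n = 0.841 / (1 + 0.841)
n = 0.841 / 1.841
n = 0.4568


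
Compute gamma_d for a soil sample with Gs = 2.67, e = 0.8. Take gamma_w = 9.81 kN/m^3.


Using gamma_d = Gs * gamma_w / (1 + e)
gamma_d = 2.67 * 9.81 / (1 + 0.8)
gamma_d = 2.67 * 9.81 / 1.8
gamma_d = 14.552 kN/m^3


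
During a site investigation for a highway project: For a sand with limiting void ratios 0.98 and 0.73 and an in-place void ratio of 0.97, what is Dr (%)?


Using Dr = (e_max - e) / (e_max - e_min) * 100
e_max - e = 0.98 - 0.97 = 0.01
e_max - e_min = 0.98 - 0.73 = 0.25
Dr = 0.01 / 0.25 * 100
Dr = 4.0 %


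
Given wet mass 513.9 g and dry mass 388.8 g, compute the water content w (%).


Using w = (m_wet - m_dry) / m_dry * 100
m_wet - m_dry = 513.9 - 388.8 = 125.1 g
w = 125.1 / 388.8 * 100
w = 32.18 %


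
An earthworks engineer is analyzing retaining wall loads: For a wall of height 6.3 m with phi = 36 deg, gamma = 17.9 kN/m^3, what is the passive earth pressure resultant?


Compute passive earth pressure coefficient:
Kp = tan^2(45 + phi/2) = tan^2(63.0) = 3.85184
Compute passive force:
Pp = 0.5 * Kp * gamma * H^2
Pp = 0.5 * 3.85184 * 17.9 * 6.3^2
Pp = 1368.27 kN/m


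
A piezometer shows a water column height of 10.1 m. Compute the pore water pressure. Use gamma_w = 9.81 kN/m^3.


Result: 99.08 kPa

Derivation:
Using u = gamma_w * h_w
u = 9.81 * 10.1
u = 99.08 kPa


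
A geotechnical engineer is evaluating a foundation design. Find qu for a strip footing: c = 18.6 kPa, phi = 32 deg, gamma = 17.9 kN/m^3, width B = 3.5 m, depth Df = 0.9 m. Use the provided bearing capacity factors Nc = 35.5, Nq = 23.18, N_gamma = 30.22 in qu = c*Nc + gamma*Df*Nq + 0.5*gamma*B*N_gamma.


Compute qu = c*Nc + gamma*Df*Nq + 0.5*gamma*B*N_gamma
Term 1: 18.6 * 35.5 = 660.3
Term 2: 17.9 * 0.9 * 23.18 = 373.4298
Term 3: 0.5 * 17.9 * 3.5 * 30.22 = 946.6415
qu = 660.3 + 373.4298 + 946.6415
qu = 1980.37 kPa


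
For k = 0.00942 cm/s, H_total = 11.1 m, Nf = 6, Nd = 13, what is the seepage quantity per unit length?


Convert k to m/s for unit consistency with H:
k = 0.00942 cm/s = 0.00942 / 100 m/s = 9.42e-05 m/s
Using q = k * H * Nf / Nd
Nf / Nd = 6 / 13 = 0.4615
q = 9.42e-05 * 11.1 * 0.4615
q = 0.0004826 m^3/s per m


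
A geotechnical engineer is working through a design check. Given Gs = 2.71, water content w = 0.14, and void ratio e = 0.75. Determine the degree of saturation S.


Using S = Gs * w / e
S = 2.71 * 0.14 / 0.75
S = 0.5059


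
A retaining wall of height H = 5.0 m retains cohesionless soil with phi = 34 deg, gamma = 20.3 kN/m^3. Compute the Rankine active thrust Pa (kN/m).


Compute active earth pressure coefficient:
Ka = tan^2(45 - phi/2) = tan^2(28.0) = 0.282715
Compute active force:
Pa = 0.5 * Ka * gamma * H^2
Pa = 0.5 * 0.282715 * 20.3 * 5.0^2
Pa = 71.74 kN/m


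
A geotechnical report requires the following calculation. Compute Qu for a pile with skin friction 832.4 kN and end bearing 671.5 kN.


Using Qu = Qf + Qb
Qu = 832.4 + 671.5
Qu = 1503.9 kN


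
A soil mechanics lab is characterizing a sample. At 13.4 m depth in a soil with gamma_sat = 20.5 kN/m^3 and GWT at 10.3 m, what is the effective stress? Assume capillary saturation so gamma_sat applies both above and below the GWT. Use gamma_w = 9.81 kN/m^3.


Total stress = gamma_sat * depth
sigma = 20.5 * 13.4 = 274.7 kPa
Pore water pressure u = gamma_w * (depth - d_wt)
u = 9.81 * (13.4 - 10.3) = 30.411 kPa
Effective stress = sigma - u
sigma' = 274.7 - 30.411 = 244.29 kPa


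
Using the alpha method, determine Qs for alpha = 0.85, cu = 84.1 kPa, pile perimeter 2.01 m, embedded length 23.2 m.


Result: 3333.49 kN

Derivation:
Using Qs = alpha * cu * perimeter * L
Qs = 0.85 * 84.1 * 2.01 * 23.2
Qs = 3333.49 kN


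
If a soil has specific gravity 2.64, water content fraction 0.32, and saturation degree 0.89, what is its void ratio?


Using the relation e = Gs * w / S
e = 2.64 * 0.32 / 0.89
e = 0.9492


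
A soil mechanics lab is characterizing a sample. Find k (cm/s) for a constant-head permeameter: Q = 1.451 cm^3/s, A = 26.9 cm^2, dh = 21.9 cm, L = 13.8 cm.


Result: 0.03399 cm/s

Derivation:
Compute hydraulic gradient:
i = dh / L = 21.9 / 13.8 = 1.58696
Then apply Darcy's law:
k = Q / (A * i)
k = 1.451 / (26.9 * 1.58696)
k = 1.451 / 42.6891
k = 0.03399 cm/s


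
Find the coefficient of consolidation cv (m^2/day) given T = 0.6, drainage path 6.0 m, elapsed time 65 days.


Using cv = T * H_dr^2 / t
H_dr^2 = 6.0^2 = 36.0
cv = 0.6 * 36.0 / 65
cv = 0.33231 m^2/day


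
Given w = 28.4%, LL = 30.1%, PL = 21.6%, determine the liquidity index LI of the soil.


First compute the plasticity index:
PI = LL - PL = 30.1 - 21.6 = 8.5
Then compute the liquidity index:
LI = (w - PL) / PI
LI = (28.4 - 21.6) / 8.5
LI = 0.8


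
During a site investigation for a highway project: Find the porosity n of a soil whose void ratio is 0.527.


Using the relation n = e / (1 + e)
n = 0.527 / (1 + 0.527)
n = 0.527 / 1.527
n = 0.3451


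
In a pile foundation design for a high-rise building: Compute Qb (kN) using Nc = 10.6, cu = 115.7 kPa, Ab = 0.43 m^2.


Using Qb = Nc * cu * Ab
Qb = 10.6 * 115.7 * 0.43
Qb = 527.36 kN


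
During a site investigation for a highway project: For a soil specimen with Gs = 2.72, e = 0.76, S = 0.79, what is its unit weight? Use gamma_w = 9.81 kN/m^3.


Using gamma = gamma_w * (Gs + S*e) / (1 + e)
Numerator: Gs + S*e = 2.72 + 0.79*0.76 = 3.3204
Denominator: 1 + e = 1 + 0.76 = 1.76
gamma = 9.81 * 3.3204 / 1.76
gamma = 18.507 kN/m^3


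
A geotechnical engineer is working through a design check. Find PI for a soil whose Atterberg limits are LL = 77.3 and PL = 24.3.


Using PI = LL - PL
PI = 77.3 - 24.3
PI = 53.0


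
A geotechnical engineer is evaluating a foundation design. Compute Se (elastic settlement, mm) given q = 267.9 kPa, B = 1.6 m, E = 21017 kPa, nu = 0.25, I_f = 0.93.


Result: 17.782 mm

Derivation:
Using Se = q * B * (1 - nu^2) * I_f / E
1 - nu^2 = 1 - 0.25^2 = 0.9375
Se = 267.9 * 1.6 * 0.9375 * 0.93 / 21017
Se = 0.017782 m
Convert to mm: Se = 0.017782 * 1000 = 17.782 mm


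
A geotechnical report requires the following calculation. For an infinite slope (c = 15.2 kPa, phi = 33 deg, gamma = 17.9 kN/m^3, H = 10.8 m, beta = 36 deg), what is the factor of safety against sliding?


Using Fs = c / (gamma*H*sin(beta)*cos(beta)) + tan(phi)/tan(beta)
Cohesion contribution = 15.2 / (17.9*10.8*sin(36)*cos(36))
Cohesion contribution = 0.165345
Friction contribution = tan(33)/tan(36) = 0.893833
Fs = 0.165345 + 0.893833
Fs = 1.059


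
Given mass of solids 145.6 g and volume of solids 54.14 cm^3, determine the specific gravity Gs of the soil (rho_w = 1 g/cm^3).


Using Gs = m_s / (V_s * rho_w)
Since rho_w = 1 g/cm^3:
Gs = 145.6 / 54.14
Gs = 2.689


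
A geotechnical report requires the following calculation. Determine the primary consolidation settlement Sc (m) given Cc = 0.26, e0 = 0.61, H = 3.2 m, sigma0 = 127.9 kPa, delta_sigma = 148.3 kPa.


Using Sc = Cc * H / (1 + e0) * log10((sigma0 + delta_sigma) / sigma0)
Stress ratio = (127.9 + 148.3) / 127.9 = 2.1595
log10(2.1595) = 0.334353
Cc * H / (1 + e0) = 0.26 * 3.2 / (1 + 0.61) = 0.51677
Sc = 0.51677 * 0.334353
Sc = 0.1728 m


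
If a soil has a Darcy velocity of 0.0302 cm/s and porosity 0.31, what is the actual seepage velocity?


Result: 0.09742 cm/s

Derivation:
Using v_s = v_d / n
v_s = 0.0302 / 0.31
v_s = 0.09742 cm/s


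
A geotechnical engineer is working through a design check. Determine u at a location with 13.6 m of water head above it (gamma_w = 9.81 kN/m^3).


Using u = gamma_w * h_w
u = 9.81 * 13.6
u = 133.42 kPa


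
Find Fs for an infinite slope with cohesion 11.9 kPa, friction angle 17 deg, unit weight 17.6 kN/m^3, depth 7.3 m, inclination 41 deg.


Using Fs = c / (gamma*H*sin(beta)*cos(beta)) + tan(phi)/tan(beta)
Cohesion contribution = 11.9 / (17.6*7.3*sin(41)*cos(41))
Cohesion contribution = 0.187063
Friction contribution = tan(17)/tan(41) = 0.351703
Fs = 0.187063 + 0.351703
Fs = 0.539


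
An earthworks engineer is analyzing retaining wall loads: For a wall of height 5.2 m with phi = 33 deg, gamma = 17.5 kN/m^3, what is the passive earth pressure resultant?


Compute passive earth pressure coefficient:
Kp = tan^2(45 + phi/2) = tan^2(61.5) = 3.39212
Compute passive force:
Pp = 0.5 * Kp * gamma * H^2
Pp = 0.5 * 3.39212 * 17.5 * 5.2^2
Pp = 802.58 kN/m


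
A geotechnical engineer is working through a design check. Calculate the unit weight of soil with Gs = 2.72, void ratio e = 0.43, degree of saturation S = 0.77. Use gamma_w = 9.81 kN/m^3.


Using gamma = gamma_w * (Gs + S*e) / (1 + e)
Numerator: Gs + S*e = 2.72 + 0.77*0.43 = 3.0511
Denominator: 1 + e = 1 + 0.43 = 1.43
gamma = 9.81 * 3.0511 / 1.43
gamma = 20.931 kN/m^3


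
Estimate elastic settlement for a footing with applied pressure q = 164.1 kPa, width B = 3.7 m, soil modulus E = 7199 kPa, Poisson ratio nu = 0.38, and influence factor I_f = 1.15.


Result: 82.986 mm

Derivation:
Using Se = q * B * (1 - nu^2) * I_f / E
1 - nu^2 = 1 - 0.38^2 = 0.8556
Se = 164.1 * 3.7 * 0.8556 * 1.15 / 7199
Se = 0.082986 m
Convert to mm: Se = 0.082986 * 1000 = 82.986 mm


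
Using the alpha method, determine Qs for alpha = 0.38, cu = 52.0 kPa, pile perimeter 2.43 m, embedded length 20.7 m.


Using Qs = alpha * cu * perimeter * L
Qs = 0.38 * 52.0 * 2.43 * 20.7
Qs = 993.95 kN


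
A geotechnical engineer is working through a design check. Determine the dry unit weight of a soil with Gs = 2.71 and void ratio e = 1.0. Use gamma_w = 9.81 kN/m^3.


Using gamma_d = Gs * gamma_w / (1 + e)
gamma_d = 2.71 * 9.81 / (1 + 1.0)
gamma_d = 2.71 * 9.81 / 2.0
gamma_d = 13.293 kN/m^3


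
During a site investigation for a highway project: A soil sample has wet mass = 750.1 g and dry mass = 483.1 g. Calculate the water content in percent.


Using w = (m_wet - m_dry) / m_dry * 100
m_wet - m_dry = 750.1 - 483.1 = 267.0 g
w = 267.0 / 483.1 * 100
w = 55.27 %


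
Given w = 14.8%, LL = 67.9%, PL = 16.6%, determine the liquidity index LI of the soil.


Result: -0.035

Derivation:
First compute the plasticity index:
PI = LL - PL = 67.9 - 16.6 = 51.3
Then compute the liquidity index:
LI = (w - PL) / PI
LI = (14.8 - 16.6) / 51.3
LI = -0.035


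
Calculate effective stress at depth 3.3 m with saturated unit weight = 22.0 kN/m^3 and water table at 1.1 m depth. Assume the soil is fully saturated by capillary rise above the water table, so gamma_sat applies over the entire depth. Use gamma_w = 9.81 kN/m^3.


Result: 51.02 kPa

Derivation:
Total stress = gamma_sat * depth
sigma = 22.0 * 3.3 = 72.6 kPa
Pore water pressure u = gamma_w * (depth - d_wt)
u = 9.81 * (3.3 - 1.1) = 21.582 kPa
Effective stress = sigma - u
sigma' = 72.6 - 21.582 = 51.02 kPa


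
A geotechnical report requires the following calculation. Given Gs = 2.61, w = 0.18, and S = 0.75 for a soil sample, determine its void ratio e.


Using the relation e = Gs * w / S
e = 2.61 * 0.18 / 0.75
e = 0.6264


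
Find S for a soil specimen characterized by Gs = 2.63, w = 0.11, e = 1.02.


Result: 0.2836

Derivation:
Using S = Gs * w / e
S = 2.63 * 0.11 / 1.02
S = 0.2836


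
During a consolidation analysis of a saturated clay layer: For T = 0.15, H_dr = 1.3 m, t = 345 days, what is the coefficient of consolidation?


Using cv = T * H_dr^2 / t
H_dr^2 = 1.3^2 = 1.69
cv = 0.15 * 1.69 / 345
cv = 0.00073 m^2/day


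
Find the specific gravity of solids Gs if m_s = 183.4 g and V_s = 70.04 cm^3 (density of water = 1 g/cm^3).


Using Gs = m_s / (V_s * rho_w)
Since rho_w = 1 g/cm^3:
Gs = 183.4 / 70.04
Gs = 2.619


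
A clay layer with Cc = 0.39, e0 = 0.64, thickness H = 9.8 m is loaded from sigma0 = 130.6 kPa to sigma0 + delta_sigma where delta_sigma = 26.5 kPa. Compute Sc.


Result: 0.187 m

Derivation:
Using Sc = Cc * H / (1 + e0) * log10((sigma0 + delta_sigma) / sigma0)
Stress ratio = (130.6 + 26.5) / 130.6 = 1.20291
log10(1.20291) = 0.080233
Cc * H / (1 + e0) = 0.39 * 9.8 / (1 + 0.64) = 2.33049
Sc = 2.33049 * 0.080233
Sc = 0.187 m


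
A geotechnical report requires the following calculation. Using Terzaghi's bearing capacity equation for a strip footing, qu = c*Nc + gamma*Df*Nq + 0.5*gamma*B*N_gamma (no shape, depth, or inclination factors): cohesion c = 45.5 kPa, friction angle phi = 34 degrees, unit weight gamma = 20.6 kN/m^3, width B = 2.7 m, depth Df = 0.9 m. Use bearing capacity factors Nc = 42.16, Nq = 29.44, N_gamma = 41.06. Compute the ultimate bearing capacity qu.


Compute qu = c*Nc + gamma*Df*Nq + 0.5*gamma*B*N_gamma
Term 1: 45.5 * 42.16 = 1918.28
Term 2: 20.6 * 0.9 * 29.44 = 545.8176
Term 3: 0.5 * 20.6 * 2.7 * 41.06 = 1141.8786
qu = 1918.28 + 545.8176 + 1141.8786
qu = 3605.98 kPa


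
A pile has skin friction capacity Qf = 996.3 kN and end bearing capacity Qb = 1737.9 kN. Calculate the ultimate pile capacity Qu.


Using Qu = Qf + Qb
Qu = 996.3 + 1737.9
Qu = 2734.2 kN


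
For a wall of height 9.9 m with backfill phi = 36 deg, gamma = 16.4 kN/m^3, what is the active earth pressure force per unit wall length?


Result: 208.65 kN/m

Derivation:
Compute active earth pressure coefficient:
Ka = tan^2(45 - phi/2) = tan^2(27.0) = 0.259616
Compute active force:
Pa = 0.5 * Ka * gamma * H^2
Pa = 0.5 * 0.259616 * 16.4 * 9.9^2
Pa = 208.65 kN/m


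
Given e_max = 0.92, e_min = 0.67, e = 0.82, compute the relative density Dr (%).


Using Dr = (e_max - e) / (e_max - e_min) * 100
e_max - e = 0.92 - 0.82 = 0.1
e_max - e_min = 0.92 - 0.67 = 0.25
Dr = 0.1 / 0.25 * 100
Dr = 40.0 %


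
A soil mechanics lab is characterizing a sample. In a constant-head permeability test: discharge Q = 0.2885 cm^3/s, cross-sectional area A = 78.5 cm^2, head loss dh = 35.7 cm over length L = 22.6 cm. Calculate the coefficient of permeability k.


Result: 0.002327 cm/s

Derivation:
Compute hydraulic gradient:
i = dh / L = 35.7 / 22.6 = 1.57965
Then apply Darcy's law:
k = Q / (A * i)
k = 0.2885 / (78.5 * 1.57965)
k = 0.2885 / 124.002
k = 0.002327 cm/s


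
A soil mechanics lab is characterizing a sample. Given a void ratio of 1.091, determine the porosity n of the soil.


Using the relation n = e / (1 + e)
n = 1.091 / (1 + 1.091)
n = 1.091 / 2.091
n = 0.5218


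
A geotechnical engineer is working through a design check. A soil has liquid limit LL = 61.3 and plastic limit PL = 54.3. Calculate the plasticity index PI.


Using PI = LL - PL
PI = 61.3 - 54.3
PI = 7.0


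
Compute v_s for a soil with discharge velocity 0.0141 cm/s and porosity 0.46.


Using v_s = v_d / n
v_s = 0.0141 / 0.46
v_s = 0.03065 cm/s


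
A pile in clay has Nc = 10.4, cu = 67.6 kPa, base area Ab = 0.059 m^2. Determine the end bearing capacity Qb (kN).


Using Qb = Nc * cu * Ab
Qb = 10.4 * 67.6 * 0.059
Qb = 41.48 kN


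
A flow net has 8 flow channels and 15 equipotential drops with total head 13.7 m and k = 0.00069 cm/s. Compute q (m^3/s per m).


Convert k to m/s for unit consistency with H:
k = 0.00069 cm/s = 0.00069 / 100 m/s = 6.9e-06 m/s
Using q = k * H * Nf / Nd
Nf / Nd = 8 / 15 = 0.5333
q = 6.9e-06 * 13.7 * 0.5333
q = 5.042e-05 m^3/s per m


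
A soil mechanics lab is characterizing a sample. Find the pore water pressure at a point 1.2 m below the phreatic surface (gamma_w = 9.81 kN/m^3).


Using u = gamma_w * h_w
u = 9.81 * 1.2
u = 11.77 kPa


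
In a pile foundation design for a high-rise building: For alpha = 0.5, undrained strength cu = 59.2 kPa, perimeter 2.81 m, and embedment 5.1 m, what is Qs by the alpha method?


Using Qs = alpha * cu * perimeter * L
Qs = 0.5 * 59.2 * 2.81 * 5.1
Qs = 424.2 kN


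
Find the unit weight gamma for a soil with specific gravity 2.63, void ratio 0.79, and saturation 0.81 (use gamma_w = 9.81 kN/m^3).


Result: 17.921 kN/m^3

Derivation:
Using gamma = gamma_w * (Gs + S*e) / (1 + e)
Numerator: Gs + S*e = 2.63 + 0.81*0.79 = 3.2699
Denominator: 1 + e = 1 + 0.79 = 1.79
gamma = 9.81 * 3.2699 / 1.79
gamma = 17.921 kN/m^3


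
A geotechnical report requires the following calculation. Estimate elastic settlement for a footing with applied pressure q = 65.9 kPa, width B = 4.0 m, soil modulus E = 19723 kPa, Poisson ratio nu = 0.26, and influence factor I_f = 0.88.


Using Se = q * B * (1 - nu^2) * I_f / E
1 - nu^2 = 1 - 0.26^2 = 0.9324
Se = 65.9 * 4.0 * 0.9324 * 0.88 / 19723
Se = 0.010966 m
Convert to mm: Se = 0.010966 * 1000 = 10.966 mm


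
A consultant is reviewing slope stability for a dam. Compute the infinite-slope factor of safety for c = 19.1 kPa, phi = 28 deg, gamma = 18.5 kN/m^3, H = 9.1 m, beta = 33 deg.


Result: 1.067

Derivation:
Using Fs = c / (gamma*H*sin(beta)*cos(beta)) + tan(phi)/tan(beta)
Cohesion contribution = 19.1 / (18.5*9.1*sin(33)*cos(33))
Cohesion contribution = 0.248382
Friction contribution = tan(28)/tan(33) = 0.818761
Fs = 0.248382 + 0.818761
Fs = 1.067


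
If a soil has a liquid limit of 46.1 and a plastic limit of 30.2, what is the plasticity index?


Result: 15.9

Derivation:
Using PI = LL - PL
PI = 46.1 - 30.2
PI = 15.9


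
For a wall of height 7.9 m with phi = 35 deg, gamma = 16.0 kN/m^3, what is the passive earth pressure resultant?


Result: 1842.43 kN/m

Derivation:
Compute passive earth pressure coefficient:
Kp = tan^2(45 + phi/2) = tan^2(62.5) = 3.690172
Compute passive force:
Pp = 0.5 * Kp * gamma * H^2
Pp = 0.5 * 3.690172 * 16.0 * 7.9^2
Pp = 1842.43 kN/m


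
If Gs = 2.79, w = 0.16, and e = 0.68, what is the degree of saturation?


Using S = Gs * w / e
S = 2.79 * 0.16 / 0.68
S = 0.6565


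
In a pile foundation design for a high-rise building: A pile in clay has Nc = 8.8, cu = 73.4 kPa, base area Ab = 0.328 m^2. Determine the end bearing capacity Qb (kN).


Using Qb = Nc * cu * Ab
Qb = 8.8 * 73.4 * 0.328
Qb = 211.86 kN


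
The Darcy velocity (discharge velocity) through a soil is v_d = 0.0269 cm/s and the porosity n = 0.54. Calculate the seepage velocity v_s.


Using v_s = v_d / n
v_s = 0.0269 / 0.54
v_s = 0.04981 cm/s


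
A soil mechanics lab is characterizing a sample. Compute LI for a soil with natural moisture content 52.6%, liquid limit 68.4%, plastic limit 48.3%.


First compute the plasticity index:
PI = LL - PL = 68.4 - 48.3 = 20.1
Then compute the liquidity index:
LI = (w - PL) / PI
LI = (52.6 - 48.3) / 20.1
LI = 0.214


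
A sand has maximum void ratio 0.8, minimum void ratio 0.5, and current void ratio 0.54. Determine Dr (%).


Result: 86.67 %

Derivation:
Using Dr = (e_max - e) / (e_max - e_min) * 100
e_max - e = 0.8 - 0.54 = 0.26
e_max - e_min = 0.8 - 0.5 = 0.3
Dr = 0.26 / 0.3 * 100
Dr = 86.67 %


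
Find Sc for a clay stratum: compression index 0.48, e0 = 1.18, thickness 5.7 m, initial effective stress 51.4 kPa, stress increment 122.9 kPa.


Using Sc = Cc * H / (1 + e0) * log10((sigma0 + delta_sigma) / sigma0)
Stress ratio = (51.4 + 122.9) / 51.4 = 3.39105
log10(3.39105) = 0.530334
Cc * H / (1 + e0) = 0.48 * 5.7 / (1 + 1.18) = 1.25505
Sc = 1.25505 * 0.530334
Sc = 0.6656 m


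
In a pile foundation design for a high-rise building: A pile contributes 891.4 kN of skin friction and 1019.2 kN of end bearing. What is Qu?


Using Qu = Qf + Qb
Qu = 891.4 + 1019.2
Qu = 1910.6 kN


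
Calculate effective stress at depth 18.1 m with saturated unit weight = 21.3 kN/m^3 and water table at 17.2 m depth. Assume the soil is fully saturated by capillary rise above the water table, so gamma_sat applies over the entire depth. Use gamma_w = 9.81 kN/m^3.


Total stress = gamma_sat * depth
sigma = 21.3 * 18.1 = 385.53 kPa
Pore water pressure u = gamma_w * (depth - d_wt)
u = 9.81 * (18.1 - 17.2) = 8.829 kPa
Effective stress = sigma - u
sigma' = 385.53 - 8.829 = 376.7 kPa


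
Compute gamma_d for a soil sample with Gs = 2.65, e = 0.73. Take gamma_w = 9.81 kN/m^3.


Using gamma_d = Gs * gamma_w / (1 + e)
gamma_d = 2.65 * 9.81 / (1 + 0.73)
gamma_d = 2.65 * 9.81 / 1.73
gamma_d = 15.027 kN/m^3


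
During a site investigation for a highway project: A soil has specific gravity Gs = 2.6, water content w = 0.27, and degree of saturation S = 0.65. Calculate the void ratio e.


Using the relation e = Gs * w / S
e = 2.6 * 0.27 / 0.65
e = 1.08


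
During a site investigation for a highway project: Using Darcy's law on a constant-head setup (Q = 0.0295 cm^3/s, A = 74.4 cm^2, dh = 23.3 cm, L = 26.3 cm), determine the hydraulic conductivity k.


Compute hydraulic gradient:
i = dh / L = 23.3 / 26.3 = 0.885932
Then apply Darcy's law:
k = Q / (A * i)
k = 0.0295 / (74.4 * 0.885932)
k = 0.0295 / 65.9133
k = 0.000448 cm/s


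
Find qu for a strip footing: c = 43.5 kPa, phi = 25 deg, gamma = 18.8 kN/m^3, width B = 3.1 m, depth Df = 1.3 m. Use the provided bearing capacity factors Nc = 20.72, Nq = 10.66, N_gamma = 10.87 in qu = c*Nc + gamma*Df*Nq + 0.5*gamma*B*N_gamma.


Compute qu = c*Nc + gamma*Df*Nq + 0.5*gamma*B*N_gamma
Term 1: 43.5 * 20.72 = 901.32
Term 2: 18.8 * 1.3 * 10.66 = 260.5304
Term 3: 0.5 * 18.8 * 3.1 * 10.87 = 316.7518
qu = 901.32 + 260.5304 + 316.7518
qu = 1478.6 kPa


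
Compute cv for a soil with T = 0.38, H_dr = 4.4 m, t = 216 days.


Result: 0.03406 m^2/day

Derivation:
Using cv = T * H_dr^2 / t
H_dr^2 = 4.4^2 = 19.36
cv = 0.38 * 19.36 / 216
cv = 0.03406 m^2/day


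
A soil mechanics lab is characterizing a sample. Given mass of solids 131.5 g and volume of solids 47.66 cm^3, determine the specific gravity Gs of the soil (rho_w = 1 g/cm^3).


Result: 2.759

Derivation:
Using Gs = m_s / (V_s * rho_w)
Since rho_w = 1 g/cm^3:
Gs = 131.5 / 47.66
Gs = 2.759


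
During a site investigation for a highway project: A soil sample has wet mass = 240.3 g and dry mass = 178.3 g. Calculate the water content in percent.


Result: 34.77 %

Derivation:
Using w = (m_wet - m_dry) / m_dry * 100
m_wet - m_dry = 240.3 - 178.3 = 62.0 g
w = 62.0 / 178.3 * 100
w = 34.77 %


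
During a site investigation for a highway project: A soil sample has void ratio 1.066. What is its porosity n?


Using the relation n = e / (1 + e)
n = 1.066 / (1 + 1.066)
n = 1.066 / 2.066
n = 0.516


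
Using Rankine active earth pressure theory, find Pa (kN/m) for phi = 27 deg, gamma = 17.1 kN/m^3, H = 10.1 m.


Compute active earth pressure coefficient:
Ka = tan^2(45 - phi/2) = tan^2(31.5) = 0.375525
Compute active force:
Pa = 0.5 * Ka * gamma * H^2
Pa = 0.5 * 0.375525 * 17.1 * 10.1^2
Pa = 327.53 kN/m


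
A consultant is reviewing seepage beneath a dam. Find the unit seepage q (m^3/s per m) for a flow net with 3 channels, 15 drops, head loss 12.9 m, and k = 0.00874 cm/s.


Convert k to m/s for unit consistency with H:
k = 0.00874 cm/s = 0.00874 / 100 m/s = 8.74e-05 m/s
Using q = k * H * Nf / Nd
Nf / Nd = 3 / 15 = 0.2
q = 8.74e-05 * 12.9 * 0.2
q = 0.0002255 m^3/s per m


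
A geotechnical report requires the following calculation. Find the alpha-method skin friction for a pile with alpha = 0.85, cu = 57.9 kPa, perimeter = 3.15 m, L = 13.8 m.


Result: 2139.38 kN

Derivation:
Using Qs = alpha * cu * perimeter * L
Qs = 0.85 * 57.9 * 3.15 * 13.8
Qs = 2139.38 kN


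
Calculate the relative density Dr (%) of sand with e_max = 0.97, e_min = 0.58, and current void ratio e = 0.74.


Result: 58.97 %

Derivation:
Using Dr = (e_max - e) / (e_max - e_min) * 100
e_max - e = 0.97 - 0.74 = 0.23
e_max - e_min = 0.97 - 0.58 = 0.39
Dr = 0.23 / 0.39 * 100
Dr = 58.97 %


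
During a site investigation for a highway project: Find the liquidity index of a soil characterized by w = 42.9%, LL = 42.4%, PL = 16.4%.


First compute the plasticity index:
PI = LL - PL = 42.4 - 16.4 = 26.0
Then compute the liquidity index:
LI = (w - PL) / PI
LI = (42.9 - 16.4) / 26.0
LI = 1.019


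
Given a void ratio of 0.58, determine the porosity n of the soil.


Using the relation n = e / (1 + e)
n = 0.58 / (1 + 0.58)
n = 0.58 / 1.58
n = 0.3671


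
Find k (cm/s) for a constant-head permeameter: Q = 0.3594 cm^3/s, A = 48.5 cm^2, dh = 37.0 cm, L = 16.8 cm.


Compute hydraulic gradient:
i = dh / L = 37.0 / 16.8 = 2.20238
Then apply Darcy's law:
k = Q / (A * i)
k = 0.3594 / (48.5 * 2.20238)
k = 0.3594 / 106.815
k = 0.003365 cm/s


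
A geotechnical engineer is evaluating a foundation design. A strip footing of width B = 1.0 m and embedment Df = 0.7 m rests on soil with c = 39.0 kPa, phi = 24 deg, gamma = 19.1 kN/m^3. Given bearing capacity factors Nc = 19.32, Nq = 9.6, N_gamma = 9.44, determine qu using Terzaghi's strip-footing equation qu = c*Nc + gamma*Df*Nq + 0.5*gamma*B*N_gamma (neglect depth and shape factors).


Compute qu = c*Nc + gamma*Df*Nq + 0.5*gamma*B*N_gamma
Term 1: 39.0 * 19.32 = 753.48
Term 2: 19.1 * 0.7 * 9.6 = 128.352
Term 3: 0.5 * 19.1 * 1.0 * 9.44 = 90.152
qu = 753.48 + 128.352 + 90.152
qu = 971.98 kPa


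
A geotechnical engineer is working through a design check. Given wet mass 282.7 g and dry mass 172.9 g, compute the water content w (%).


Result: 63.5 %

Derivation:
Using w = (m_wet - m_dry) / m_dry * 100
m_wet - m_dry = 282.7 - 172.9 = 109.8 g
w = 109.8 / 172.9 * 100
w = 63.5 %


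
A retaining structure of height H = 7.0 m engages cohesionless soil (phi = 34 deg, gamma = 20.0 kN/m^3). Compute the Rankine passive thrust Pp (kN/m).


Compute passive earth pressure coefficient:
Kp = tan^2(45 + phi/2) = tan^2(62.0) = 3.537132
Compute passive force:
Pp = 0.5 * Kp * gamma * H^2
Pp = 0.5 * 3.537132 * 20.0 * 7.0^2
Pp = 1733.19 kN/m


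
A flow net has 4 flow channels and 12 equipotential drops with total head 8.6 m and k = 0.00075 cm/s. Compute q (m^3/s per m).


Convert k to m/s for unit consistency with H:
k = 0.00075 cm/s = 0.00075 / 100 m/s = 7.5e-06 m/s
Using q = k * H * Nf / Nd
Nf / Nd = 4 / 12 = 0.3333
q = 7.5e-06 * 8.6 * 0.3333
q = 2.15e-05 m^3/s per m


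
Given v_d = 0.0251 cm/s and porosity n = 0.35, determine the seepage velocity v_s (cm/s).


Result: 0.07171 cm/s

Derivation:
Using v_s = v_d / n
v_s = 0.0251 / 0.35
v_s = 0.07171 cm/s


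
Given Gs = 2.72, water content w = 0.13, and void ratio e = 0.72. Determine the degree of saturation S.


Using S = Gs * w / e
S = 2.72 * 0.13 / 0.72
S = 0.4911


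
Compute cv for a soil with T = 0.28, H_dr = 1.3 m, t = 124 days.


Using cv = T * H_dr^2 / t
H_dr^2 = 1.3^2 = 1.69
cv = 0.28 * 1.69 / 124
cv = 0.00382 m^2/day


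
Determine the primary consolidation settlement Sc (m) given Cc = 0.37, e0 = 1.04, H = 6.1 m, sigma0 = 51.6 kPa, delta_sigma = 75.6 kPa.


Result: 0.4335 m

Derivation:
Using Sc = Cc * H / (1 + e0) * log10((sigma0 + delta_sigma) / sigma0)
Stress ratio = (51.6 + 75.6) / 51.6 = 2.46512
log10(2.46512) = 0.391837
Cc * H / (1 + e0) = 0.37 * 6.1 / (1 + 1.04) = 1.10637
Sc = 1.10637 * 0.391837
Sc = 0.4335 m


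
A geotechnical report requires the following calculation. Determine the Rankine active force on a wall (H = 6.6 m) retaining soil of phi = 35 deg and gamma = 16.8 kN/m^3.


Result: 99.16 kN/m

Derivation:
Compute active earth pressure coefficient:
Ka = tan^2(45 - phi/2) = tan^2(27.5) = 0.27099
Compute active force:
Pa = 0.5 * Ka * gamma * H^2
Pa = 0.5 * 0.27099 * 16.8 * 6.6^2
Pa = 99.16 kN/m


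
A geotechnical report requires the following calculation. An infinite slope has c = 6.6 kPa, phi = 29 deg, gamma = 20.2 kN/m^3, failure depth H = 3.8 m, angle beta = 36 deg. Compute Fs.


Using Fs = c / (gamma*H*sin(beta)*cos(beta)) + tan(phi)/tan(beta)
Cohesion contribution = 6.6 / (20.2*3.8*sin(36)*cos(36))
Cohesion contribution = 0.180814
Friction contribution = tan(29)/tan(36) = 0.762941
Fs = 0.180814 + 0.762941
Fs = 0.944


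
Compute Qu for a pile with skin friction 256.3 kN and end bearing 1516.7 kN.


Using Qu = Qf + Qb
Qu = 256.3 + 1516.7
Qu = 1773.0 kN


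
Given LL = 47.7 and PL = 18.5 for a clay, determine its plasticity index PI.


Result: 29.2

Derivation:
Using PI = LL - PL
PI = 47.7 - 18.5
PI = 29.2


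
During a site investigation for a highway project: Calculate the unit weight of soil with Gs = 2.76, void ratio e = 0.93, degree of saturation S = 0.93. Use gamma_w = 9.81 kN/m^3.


Result: 18.425 kN/m^3

Derivation:
Using gamma = gamma_w * (Gs + S*e) / (1 + e)
Numerator: Gs + S*e = 2.76 + 0.93*0.93 = 3.6249
Denominator: 1 + e = 1 + 0.93 = 1.93
gamma = 9.81 * 3.6249 / 1.93
gamma = 18.425 kN/m^3


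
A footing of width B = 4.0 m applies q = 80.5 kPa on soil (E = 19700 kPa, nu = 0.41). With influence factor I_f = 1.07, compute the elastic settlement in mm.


Result: 14.549 mm

Derivation:
Using Se = q * B * (1 - nu^2) * I_f / E
1 - nu^2 = 1 - 0.41^2 = 0.8319
Se = 80.5 * 4.0 * 0.8319 * 1.07 / 19700
Se = 0.014549 m
Convert to mm: Se = 0.014549 * 1000 = 14.549 mm


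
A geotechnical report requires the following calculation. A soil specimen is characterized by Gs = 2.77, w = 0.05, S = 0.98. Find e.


Using the relation e = Gs * w / S
e = 2.77 * 0.05 / 0.98
e = 0.1413


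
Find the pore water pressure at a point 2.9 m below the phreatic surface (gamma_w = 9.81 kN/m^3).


Using u = gamma_w * h_w
u = 9.81 * 2.9
u = 28.45 kPa


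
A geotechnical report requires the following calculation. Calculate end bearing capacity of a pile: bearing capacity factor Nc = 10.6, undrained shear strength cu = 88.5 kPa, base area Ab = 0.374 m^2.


Result: 350.85 kN

Derivation:
Using Qb = Nc * cu * Ab
Qb = 10.6 * 88.5 * 0.374
Qb = 350.85 kN


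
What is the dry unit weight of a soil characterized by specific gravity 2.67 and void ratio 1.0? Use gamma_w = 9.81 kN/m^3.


Result: 13.096 kN/m^3

Derivation:
Using gamma_d = Gs * gamma_w / (1 + e)
gamma_d = 2.67 * 9.81 / (1 + 1.0)
gamma_d = 2.67 * 9.81 / 2.0
gamma_d = 13.096 kN/m^3


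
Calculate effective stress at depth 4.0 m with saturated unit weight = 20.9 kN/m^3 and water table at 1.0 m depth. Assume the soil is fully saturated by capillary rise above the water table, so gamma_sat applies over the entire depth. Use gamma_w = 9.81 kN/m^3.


Result: 54.17 kPa

Derivation:
Total stress = gamma_sat * depth
sigma = 20.9 * 4.0 = 83.6 kPa
Pore water pressure u = gamma_w * (depth - d_wt)
u = 9.81 * (4.0 - 1.0) = 29.43 kPa
Effective stress = sigma - u
sigma' = 83.6 - 29.43 = 54.17 kPa


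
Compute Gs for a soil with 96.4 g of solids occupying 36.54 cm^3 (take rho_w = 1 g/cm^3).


Using Gs = m_s / (V_s * rho_w)
Since rho_w = 1 g/cm^3:
Gs = 96.4 / 36.54
Gs = 2.638


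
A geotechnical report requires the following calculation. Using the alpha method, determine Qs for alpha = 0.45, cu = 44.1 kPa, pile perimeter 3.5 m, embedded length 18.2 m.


Using Qs = alpha * cu * perimeter * L
Qs = 0.45 * 44.1 * 3.5 * 18.2
Qs = 1264.13 kN


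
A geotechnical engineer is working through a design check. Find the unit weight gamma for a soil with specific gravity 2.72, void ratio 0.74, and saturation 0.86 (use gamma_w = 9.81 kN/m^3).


Using gamma = gamma_w * (Gs + S*e) / (1 + e)
Numerator: Gs + S*e = 2.72 + 0.86*0.74 = 3.3564
Denominator: 1 + e = 1 + 0.74 = 1.74
gamma = 9.81 * 3.3564 / 1.74
gamma = 18.923 kN/m^3


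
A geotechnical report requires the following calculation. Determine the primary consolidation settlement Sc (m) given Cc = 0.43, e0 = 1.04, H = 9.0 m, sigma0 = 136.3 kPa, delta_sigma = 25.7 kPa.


Using Sc = Cc * H / (1 + e0) * log10((sigma0 + delta_sigma) / sigma0)
Stress ratio = (136.3 + 25.7) / 136.3 = 1.18855
log10(1.18855) = 0.0750192
Cc * H / (1 + e0) = 0.43 * 9.0 / (1 + 1.04) = 1.89706
Sc = 1.89706 * 0.0750192
Sc = 0.1423 m


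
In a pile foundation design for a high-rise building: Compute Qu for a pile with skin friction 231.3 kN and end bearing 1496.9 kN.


Using Qu = Qf + Qb
Qu = 231.3 + 1496.9
Qu = 1728.2 kN


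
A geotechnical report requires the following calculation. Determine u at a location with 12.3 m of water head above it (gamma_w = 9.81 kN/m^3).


Using u = gamma_w * h_w
u = 9.81 * 12.3
u = 120.66 kPa


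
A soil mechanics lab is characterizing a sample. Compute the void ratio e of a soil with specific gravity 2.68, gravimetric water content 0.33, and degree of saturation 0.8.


Using the relation e = Gs * w / S
e = 2.68 * 0.33 / 0.8
e = 1.1055


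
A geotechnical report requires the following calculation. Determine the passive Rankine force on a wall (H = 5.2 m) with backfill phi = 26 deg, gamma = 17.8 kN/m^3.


Compute passive earth pressure coefficient:
Kp = tan^2(45 + phi/2) = tan^2(58.0) = 2.561071
Compute passive force:
Pp = 0.5 * Kp * gamma * H^2
Pp = 0.5 * 2.561071 * 17.8 * 5.2^2
Pp = 616.34 kN/m


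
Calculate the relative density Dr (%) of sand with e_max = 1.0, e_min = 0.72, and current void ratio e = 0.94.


Result: 21.43 %

Derivation:
Using Dr = (e_max - e) / (e_max - e_min) * 100
e_max - e = 1.0 - 0.94 = 0.06
e_max - e_min = 1.0 - 0.72 = 0.28
Dr = 0.06 / 0.28 * 100
Dr = 21.43 %


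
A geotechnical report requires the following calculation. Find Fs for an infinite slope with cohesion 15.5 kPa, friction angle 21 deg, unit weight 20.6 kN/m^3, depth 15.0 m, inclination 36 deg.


Using Fs = c / (gamma*H*sin(beta)*cos(beta)) + tan(phi)/tan(beta)
Cohesion contribution = 15.5 / (20.6*15.0*sin(36)*cos(36))
Cohesion contribution = 0.105487
Friction contribution = tan(21)/tan(36) = 0.528344
Fs = 0.105487 + 0.528344
Fs = 0.634


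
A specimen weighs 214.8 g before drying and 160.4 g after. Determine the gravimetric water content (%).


Result: 33.92 %

Derivation:
Using w = (m_wet - m_dry) / m_dry * 100
m_wet - m_dry = 214.8 - 160.4 = 54.4 g
w = 54.4 / 160.4 * 100
w = 33.92 %


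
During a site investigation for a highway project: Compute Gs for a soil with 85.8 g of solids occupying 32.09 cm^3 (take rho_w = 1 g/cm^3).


Result: 2.674

Derivation:
Using Gs = m_s / (V_s * rho_w)
Since rho_w = 1 g/cm^3:
Gs = 85.8 / 32.09
Gs = 2.674


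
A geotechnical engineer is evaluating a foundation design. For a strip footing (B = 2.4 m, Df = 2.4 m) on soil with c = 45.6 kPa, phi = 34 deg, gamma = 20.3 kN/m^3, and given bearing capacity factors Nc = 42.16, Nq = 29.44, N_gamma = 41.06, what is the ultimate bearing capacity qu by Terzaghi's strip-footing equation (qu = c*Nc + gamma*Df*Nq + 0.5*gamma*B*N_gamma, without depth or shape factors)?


Result: 4357.03 kPa

Derivation:
Compute qu = c*Nc + gamma*Df*Nq + 0.5*gamma*B*N_gamma
Term 1: 45.6 * 42.16 = 1922.496
Term 2: 20.3 * 2.4 * 29.44 = 1434.3168
Term 3: 0.5 * 20.3 * 2.4 * 41.06 = 1000.2216
qu = 1922.496 + 1434.3168 + 1000.2216
qu = 4357.03 kPa


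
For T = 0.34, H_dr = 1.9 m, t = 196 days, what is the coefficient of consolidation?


Using cv = T * H_dr^2 / t
H_dr^2 = 1.9^2 = 3.61
cv = 0.34 * 3.61 / 196
cv = 0.00626 m^2/day


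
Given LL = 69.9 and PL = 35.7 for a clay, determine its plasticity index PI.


Using PI = LL - PL
PI = 69.9 - 35.7
PI = 34.2


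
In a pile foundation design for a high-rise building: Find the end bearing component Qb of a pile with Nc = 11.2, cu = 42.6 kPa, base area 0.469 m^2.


Using Qb = Nc * cu * Ab
Qb = 11.2 * 42.6 * 0.469
Qb = 223.77 kN


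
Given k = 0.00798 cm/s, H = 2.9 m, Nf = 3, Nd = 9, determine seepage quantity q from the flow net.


Result: 7.714e-05 m^3/s per m

Derivation:
Convert k to m/s for unit consistency with H:
k = 0.00798 cm/s = 0.00798 / 100 m/s = 7.98e-05 m/s
Using q = k * H * Nf / Nd
Nf / Nd = 3 / 9 = 0.3333
q = 7.98e-05 * 2.9 * 0.3333
q = 7.714e-05 m^3/s per m


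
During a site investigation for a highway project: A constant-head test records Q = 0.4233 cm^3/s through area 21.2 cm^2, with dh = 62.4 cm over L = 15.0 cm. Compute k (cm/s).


Compute hydraulic gradient:
i = dh / L = 62.4 / 15.0 = 4.16
Then apply Darcy's law:
k = Q / (A * i)
k = 0.4233 / (21.2 * 4.16)
k = 0.4233 / 88.192
k = 0.0048 cm/s


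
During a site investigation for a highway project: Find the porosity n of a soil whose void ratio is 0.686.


Result: 0.4069

Derivation:
Using the relation n = e / (1 + e)
n = 0.686 / (1 + 0.686)
n = 0.686 / 1.686
n = 0.4069


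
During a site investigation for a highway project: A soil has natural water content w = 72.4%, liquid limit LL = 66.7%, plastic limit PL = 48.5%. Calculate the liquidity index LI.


First compute the plasticity index:
PI = LL - PL = 66.7 - 48.5 = 18.2
Then compute the liquidity index:
LI = (w - PL) / PI
LI = (72.4 - 48.5) / 18.2
LI = 1.313


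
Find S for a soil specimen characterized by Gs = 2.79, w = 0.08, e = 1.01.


Using S = Gs * w / e
S = 2.79 * 0.08 / 1.01
S = 0.221


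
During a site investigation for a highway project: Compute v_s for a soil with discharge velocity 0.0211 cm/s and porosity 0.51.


Result: 0.04137 cm/s

Derivation:
Using v_s = v_d / n
v_s = 0.0211 / 0.51
v_s = 0.04137 cm/s


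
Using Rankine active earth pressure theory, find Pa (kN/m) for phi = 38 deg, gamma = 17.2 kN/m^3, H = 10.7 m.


Result: 234.22 kN/m

Derivation:
Compute active earth pressure coefficient:
Ka = tan^2(45 - phi/2) = tan^2(26.0) = 0.237883
Compute active force:
Pa = 0.5 * Ka * gamma * H^2
Pa = 0.5 * 0.237883 * 17.2 * 10.7^2
Pa = 234.22 kN/m


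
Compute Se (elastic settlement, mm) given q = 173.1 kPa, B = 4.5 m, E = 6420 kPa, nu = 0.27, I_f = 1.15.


Using Se = q * B * (1 - nu^2) * I_f / E
1 - nu^2 = 1 - 0.27^2 = 0.9271
Se = 173.1 * 4.5 * 0.9271 * 1.15 / 6420
Se = 0.129360 m
Convert to mm: Se = 0.129360 * 1000 = 129.36 mm


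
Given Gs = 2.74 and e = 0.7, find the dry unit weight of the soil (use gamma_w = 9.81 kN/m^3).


Using gamma_d = Gs * gamma_w / (1 + e)
gamma_d = 2.74 * 9.81 / (1 + 0.7)
gamma_d = 2.74 * 9.81 / 1.7
gamma_d = 15.811 kN/m^3


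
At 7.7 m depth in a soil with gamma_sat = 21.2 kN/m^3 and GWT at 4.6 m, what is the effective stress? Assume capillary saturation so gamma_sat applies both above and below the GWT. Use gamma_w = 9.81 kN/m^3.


Result: 132.83 kPa

Derivation:
Total stress = gamma_sat * depth
sigma = 21.2 * 7.7 = 163.24 kPa
Pore water pressure u = gamma_w * (depth - d_wt)
u = 9.81 * (7.7 - 4.6) = 30.411 kPa
Effective stress = sigma - u
sigma' = 163.24 - 30.411 = 132.83 kPa


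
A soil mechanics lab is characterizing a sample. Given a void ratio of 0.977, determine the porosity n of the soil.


Using the relation n = e / (1 + e)
n = 0.977 / (1 + 0.977)
n = 0.977 / 1.977
n = 0.4942
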